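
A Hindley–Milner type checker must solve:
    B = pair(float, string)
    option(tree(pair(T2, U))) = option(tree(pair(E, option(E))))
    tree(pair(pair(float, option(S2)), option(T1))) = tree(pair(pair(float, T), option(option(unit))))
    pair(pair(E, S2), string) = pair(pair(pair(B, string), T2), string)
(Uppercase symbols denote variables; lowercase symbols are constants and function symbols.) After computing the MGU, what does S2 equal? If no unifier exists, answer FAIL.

Bind B := pair(float, string); substituting into the one remaining equation that mentions B gives: pair(pair(E, S2), string) = pair(pair(pair(pair(float, string), string), T2), string).
Decompose option/1: tree(pair(T2, U)) = tree(pair(E, option(E))).
Decompose tree/1: pair(T2, U) = pair(E, option(E)).
Decompose pair/2: T2 = E,  U = option(E).
Bind T2 := E; substituting into the one remaining equation that mentions T2 gives: pair(pair(E, S2), string) = pair(pair(pair(pair(float, string), string), E), string).
Bind U := option(E); no other remaining equation mentions U.
Decompose tree/1: pair(pair(float, option(S2)), option(T1)) = pair(pair(float, T), option(option(unit))).
Decompose pair/2: pair(float, option(S2)) = pair(float, T),  option(T1) = option(option(unit)).
Decompose pair/2: float = float,  option(S2) = T.
Delete trivial equation float = float.
Bind T := option(S2); no other remaining equation mentions T.
Decompose option/1: T1 = option(unit).
Bind T1 := option(unit); no other remaining equation mentions T1.
Decompose pair/2: pair(E, S2) = pair(pair(pair(float, string), string), E),  string = string.
Decompose pair/2: E = pair(pair(float, string), string),  S2 = E.
Bind E := pair(pair(float, string), string); substituting into the one remaining equation that mentions E gives: S2 = pair(pair(float, string), string). Substituting into the earlier bindings gives T2 := pair(pair(float, string), string), U := option(pair(pair(float, string), string)).
Bind S2 := pair(pair(float, string), string); no other remaining equation mentions S2. Substituting into the earlier binding gives T := option(pair(pair(float, string), string)).
Delete trivial equation string = string.
MGU = { B := pair(float, string), T2 := pair(pair(float, string), string), U := option(pair(pair(float, string), string)), T := option(pair(pair(float, string), string)), T1 := option(unit), E := pair(pair(float, string), string), S2 := pair(pair(float, string), string) }, so S2 := pair(pair(float, string), string).

pair(pair(float, string), string)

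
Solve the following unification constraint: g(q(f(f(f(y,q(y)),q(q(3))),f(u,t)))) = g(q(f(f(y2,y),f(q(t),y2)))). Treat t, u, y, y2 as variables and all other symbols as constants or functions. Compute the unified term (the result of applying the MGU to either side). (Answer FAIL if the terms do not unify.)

g(q(f(f(f(q(q(3)),q(q(q(3)))),q(q(3))),f(q(f(q(q(3)),q(q(q(3))))),f(q(q(3)),q(q(q(3))))))))

Decompose g/1: q(f(f(f(y,q(y)),q(q(3))),f(u,t))) = q(f(f(y2,y),f(q(t),y2))).
Decompose q/1: f(f(f(y,q(y)),q(q(3))),f(u,t)) = f(f(y2,y),f(q(t),y2)).
Decompose f/2: f(f(y,q(y)),q(q(3))) = f(y2,y),  f(u,t) = f(q(t),y2).
Decompose f/2: f(y,q(y)) = y2,  q(q(3)) = y.
Bind y2 := f(y,q(y)); substituting into the one remaining equation that mentions y2 gives: f(u,t) = f(q(t),f(y,q(y))).
Bind y := q(q(3)); substituting into the remaining equation gives: f(u,t) = f(q(t),f(q(q(3)),q(q(q(3))))). Substituting into the earlier binding gives y2 := f(q(q(3)),q(q(q(3)))).
Decompose f/2: u = q(t),  t = f(q(q(3)),q(q(q(3)))).
Bind u := q(t); no other remaining equation mentions u.
Bind t := f(q(q(3)),q(q(q(3)))). Substituting into the earlier binding gives u := q(f(q(q(3)),q(q(q(3))))).
Applying the MGU to either side gives g(q(f(f(f(q(q(3)),q(q(q(3)))),q(q(3))),f(q(f(q(q(3)),q(q(q(3))))),f(q(q(3)),q(q(q(3)))))))).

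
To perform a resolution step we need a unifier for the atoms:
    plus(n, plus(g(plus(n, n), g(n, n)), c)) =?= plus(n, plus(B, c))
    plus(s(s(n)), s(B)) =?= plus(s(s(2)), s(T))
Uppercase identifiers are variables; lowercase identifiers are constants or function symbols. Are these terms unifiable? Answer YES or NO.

NO

Decompose plus/2: n =?= n,  plus(g(plus(n, n), g(n, n)), c) =?= plus(B, c).
Delete trivial equation n =?= n.
Decompose plus/2: g(plus(n, n), g(n, n)) =?= B,  c =?= c.
Bind B := g(plus(n, n), g(n, n)); substituting into the one remaining equation that mentions B gives: plus(s(s(n)), s(g(plus(n, n), g(n, n)))) =?= plus(s(s(2)), s(T)).
Delete trivial equation c =?= c.
Decompose plus/2: s(s(n)) =?= s(s(2)),  s(g(plus(n, n), g(n, n))) =?= s(T).
Decompose s/1: s(n) =?= s(2).
Decompose s/1: n =?= 2.
Clash: constants n and 2 differ; no unifier exists.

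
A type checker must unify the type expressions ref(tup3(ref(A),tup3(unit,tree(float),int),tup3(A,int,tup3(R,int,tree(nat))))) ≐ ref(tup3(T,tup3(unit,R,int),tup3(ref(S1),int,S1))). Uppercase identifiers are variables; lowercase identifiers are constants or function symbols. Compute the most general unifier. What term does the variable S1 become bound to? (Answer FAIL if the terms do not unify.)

tup3(tree(float),int,tree(nat))

Decompose ref/1: tup3(ref(A),tup3(unit,tree(float),int),tup3(A,int,tup3(R,int,tree(nat)))) ≐ tup3(T,tup3(unit,R,int),tup3(ref(S1),int,S1)).
Decompose tup3/3: ref(A) ≐ T,  tup3(unit,tree(float),int) ≐ tup3(unit,R,int),  tup3(A,int,tup3(R,int,tree(nat))) ≐ tup3(ref(S1),int,S1).
Bind T := ref(A); no other remaining equation mentions T.
Decompose tup3/3: unit ≐ unit,  tree(float) ≐ R,  int ≐ int.
Delete trivial equation unit ≐ unit.
Bind R := tree(float); substituting into the one remaining equation that mentions R gives: tup3(A,int,tup3(tree(float),int,tree(nat))) ≐ tup3(ref(S1),int,S1).
Delete trivial equation int ≐ int.
Decompose tup3/3: A ≐ ref(S1),  int ≐ int,  tup3(tree(float),int,tree(nat)) ≐ S1.
Bind A := ref(S1); no other remaining equation mentions A. Substituting into the earlier binding gives T := ref(ref(S1)).
Delete trivial equation int ≐ int.
Bind S1 := tup3(tree(float),int,tree(nat)). Substituting into the earlier bindings gives T := ref(ref(tup3(tree(float),int,tree(nat)))), A := ref(tup3(tree(float),int,tree(nat))).
MGU = { T -> ref(ref(tup3(tree(float),int,tree(nat)))), R -> tree(float), A -> ref(tup3(tree(float),int,tree(nat))), S1 -> tup3(tree(float),int,tree(nat)) }, so S1 -> tup3(tree(float),int,tree(nat)).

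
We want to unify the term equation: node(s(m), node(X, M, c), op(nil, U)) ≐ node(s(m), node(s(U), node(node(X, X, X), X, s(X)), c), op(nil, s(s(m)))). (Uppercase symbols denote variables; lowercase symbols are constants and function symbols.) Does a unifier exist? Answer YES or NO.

YES

Decompose node/3: s(m) ≐ s(m),  node(X, M, c) ≐ node(s(U), node(node(X, X, X), X, s(X)), c),  op(nil, U) ≐ op(nil, s(s(m))).
Delete trivial equation s(m) ≐ s(m).
Decompose node/3: X ≐ s(U),  M ≐ node(node(X, X, X), X, s(X)),  c ≐ c.
Bind X := s(U); substituting into the one remaining equation that mentions X gives: M ≐ node(node(s(U), s(U), s(U)), s(U), s(s(U))).
Bind M := node(node(s(U), s(U), s(U)), s(U), s(s(U))); no other remaining equation mentions M.
Delete trivial equation c ≐ c.
Decompose op/2: nil ≐ nil,  U ≐ s(s(m)).
Delete trivial equation nil ≐ nil.
Bind U := s(s(m)). Substituting into the earlier bindings gives X := s(s(s(m))), M := node(node(s(s(s(m))), s(s(s(m))), s(s(s(m)))), s(s(s(m))), s(s(s(s(m))))).
No equations remain and no clash or occurs-check failure arose, so a unifier exists.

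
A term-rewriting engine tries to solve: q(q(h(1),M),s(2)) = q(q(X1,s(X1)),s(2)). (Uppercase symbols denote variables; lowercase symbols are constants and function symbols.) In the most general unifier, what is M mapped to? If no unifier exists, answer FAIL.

s(h(1))

Decompose q/2: q(h(1),M) = q(X1,s(X1)),  s(2) = s(2).
Decompose q/2: h(1) = X1,  M = s(X1).
Bind X1 := h(1); substituting into the one remaining equation that mentions X1 gives: M = s(h(1)).
Bind M := s(h(1)); no other remaining equation mentions M.
Delete trivial equation s(2) = s(2).
MGU = { X1 := h(1), M := s(h(1)) }, so M := s(h(1)).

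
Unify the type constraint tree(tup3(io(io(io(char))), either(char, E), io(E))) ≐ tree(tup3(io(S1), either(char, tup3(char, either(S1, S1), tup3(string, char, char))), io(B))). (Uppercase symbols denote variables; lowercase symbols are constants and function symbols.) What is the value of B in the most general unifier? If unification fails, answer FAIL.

Decompose tree/1: tup3(io(io(io(char))), either(char, E), io(E)) ≐ tup3(io(S1), either(char, tup3(char, either(S1, S1), tup3(string, char, char))), io(B)).
Decompose tup3/3: io(io(io(char))) ≐ io(S1),  either(char, E) ≐ either(char, tup3(char, either(S1, S1), tup3(string, char, char))),  io(E) ≐ io(B).
Decompose io/1: io(io(char)) ≐ S1.
Bind S1 := io(io(char)); substituting into the one remaining equation that mentions S1 gives: either(char, E) ≐ either(char, tup3(char, either(io(io(char)), io(io(char))), tup3(string, char, char))).
Decompose either/2: char ≐ char,  E ≐ tup3(char, either(io(io(char)), io(io(char))), tup3(string, char, char)).
Delete trivial equation char ≐ char.
Bind E := tup3(char, either(io(io(char)), io(io(char))), tup3(string, char, char)); substituting into the remaining equation gives: io(tup3(char, either(io(io(char)), io(io(char))), tup3(string, char, char))) ≐ io(B).
Decompose io/1: tup3(char, either(io(io(char)), io(io(char))), tup3(string, char, char)) ≐ B.
Bind B := tup3(char, either(io(io(char)), io(io(char))), tup3(string, char, char)).
MGU = { S1 := io(io(char)), E := tup3(char, either(io(io(char)), io(io(char))), tup3(string, char, char)), B := tup3(char, either(io(io(char)), io(io(char))), tup3(string, char, char)) }, so B := tup3(char, either(io(io(char)), io(io(char))), tup3(string, char, char)).

tup3(char, either(io(io(char)), io(io(char))), tup3(string, char, char))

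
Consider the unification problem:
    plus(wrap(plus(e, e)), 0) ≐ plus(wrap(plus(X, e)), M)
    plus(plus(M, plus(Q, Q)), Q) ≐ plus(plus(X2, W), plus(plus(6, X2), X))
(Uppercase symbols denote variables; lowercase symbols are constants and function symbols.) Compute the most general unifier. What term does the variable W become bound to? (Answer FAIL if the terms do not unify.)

plus(plus(plus(6, 0), e), plus(plus(6, 0), e))

Decompose plus/2: wrap(plus(e, e)) ≐ wrap(plus(X, e)),  0 ≐ M.
Decompose wrap/1: plus(e, e) ≐ plus(X, e).
Decompose plus/2: e ≐ X,  e ≐ e.
Bind X := e; substituting into the one remaining equation that mentions X gives: plus(plus(M, plus(Q, Q)), Q) ≐ plus(plus(X2, W), plus(plus(6, X2), e)).
Delete trivial equation e ≐ e.
Bind M := 0; substituting into the remaining equation gives: plus(plus(0, plus(Q, Q)), Q) ≐ plus(plus(X2, W), plus(plus(6, X2), e)).
Decompose plus/2: plus(0, plus(Q, Q)) ≐ plus(X2, W),  Q ≐ plus(plus(6, X2), e).
Decompose plus/2: 0 ≐ X2,  plus(Q, Q) ≐ W.
Bind X2 := 0; substituting into the one remaining equation that mentions X2 gives: Q ≐ plus(plus(6, 0), e).
Bind W := plus(Q, Q); no other remaining equation mentions W.
Bind Q := plus(plus(6, 0), e). Substituting into the earlier binding gives W := plus(plus(plus(6, 0), e), plus(plus(6, 0), e)).
MGU = { X ↦ e, M ↦ 0, X2 ↦ 0, W ↦ plus(plus(plus(6, 0), e), plus(plus(6, 0), e)), Q ↦ plus(plus(6, 0), e) }, so W ↦ plus(plus(plus(6, 0), e), plus(plus(6, 0), e)).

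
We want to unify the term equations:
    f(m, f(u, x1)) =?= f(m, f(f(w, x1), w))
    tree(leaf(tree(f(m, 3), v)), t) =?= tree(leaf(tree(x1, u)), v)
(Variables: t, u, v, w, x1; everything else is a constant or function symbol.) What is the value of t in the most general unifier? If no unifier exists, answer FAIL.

f(f(m, 3), f(m, 3))

Decompose f/2: m =?= m,  f(u, x1) =?= f(f(w, x1), w).
Delete trivial equation m =?= m.
Decompose f/2: u =?= f(w, x1),  x1 =?= w.
Bind u := f(w, x1); substituting into the one remaining equation that mentions u gives: tree(leaf(tree(f(m, 3), v)), t) =?= tree(leaf(tree(x1, f(w, x1))), v).
Bind x1 := w; substituting into the remaining equation gives: tree(leaf(tree(f(m, 3), v)), t) =?= tree(leaf(tree(w, f(w, w))), v). Substituting into the earlier binding gives u := f(w, w).
Decompose tree/2: leaf(tree(f(m, 3), v)) =?= leaf(tree(w, f(w, w))),  t =?= v.
Decompose leaf/1: tree(f(m, 3), v) =?= tree(w, f(w, w)).
Decompose tree/2: f(m, 3) =?= w,  v =?= f(w, w).
Bind w := f(m, 3); substituting into the one remaining equation that mentions w gives: v =?= f(f(m, 3), f(m, 3)). Substituting into the earlier bindings gives u := f(f(m, 3), f(m, 3)), x1 := f(m, 3).
Bind v := f(f(m, 3), f(m, 3)); substituting into the remaining equation gives: t =?= f(f(m, 3), f(m, 3)).
Bind t := f(f(m, 3), f(m, 3)).
MGU = { u ↦ f(f(m, 3), f(m, 3)), x1 ↦ f(m, 3), w ↦ f(m, 3), v ↦ f(f(m, 3), f(m, 3)), t ↦ f(f(m, 3), f(m, 3)) }, so t ↦ f(f(m, 3), f(m, 3)).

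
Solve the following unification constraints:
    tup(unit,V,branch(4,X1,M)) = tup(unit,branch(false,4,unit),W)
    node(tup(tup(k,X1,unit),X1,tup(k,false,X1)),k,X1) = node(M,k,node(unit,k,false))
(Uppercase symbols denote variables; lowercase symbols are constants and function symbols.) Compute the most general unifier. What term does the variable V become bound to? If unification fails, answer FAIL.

Decompose tup/3: unit = unit,  V = branch(false,4,unit),  branch(4,X1,M) = W.
Delete trivial equation unit = unit.
Bind V := branch(false,4,unit); no other remaining equation mentions V.
Bind W := branch(4,X1,M); no other remaining equation mentions W.
Decompose node/3: tup(tup(k,X1,unit),X1,tup(k,false,X1)) = M,  k = k,  X1 = node(unit,k,false).
Bind M := tup(tup(k,X1,unit),X1,tup(k,false,X1)); no other remaining equation mentions M. Substituting into the earlier binding gives W := branch(4,X1,tup(tup(k,X1,unit),X1,tup(k,false,X1))).
Delete trivial equation k = k.
Bind X1 := node(unit,k,false). Substituting into the earlier bindings gives W := branch(4,node(unit,k,false),tup(tup(k,node(unit,k,false),unit),node(unit,k,false),tup(k,false,node(unit,k,false)))), M := tup(tup(k,node(unit,k,false),unit),node(unit,k,false),tup(k,false,node(unit,k,false))).
MGU = { V -> branch(false,4,unit), W -> branch(4,node(unit,k,false),tup(tup(k,node(unit,k,false),unit),node(unit,k,false),tup(k,false,node(unit,k,false)))), M -> tup(tup(k,node(unit,k,false),unit),node(unit,k,false),tup(k,false,node(unit,k,false))), X1 -> node(unit,k,false) }, so V -> branch(false,4,unit).

branch(false,4,unit)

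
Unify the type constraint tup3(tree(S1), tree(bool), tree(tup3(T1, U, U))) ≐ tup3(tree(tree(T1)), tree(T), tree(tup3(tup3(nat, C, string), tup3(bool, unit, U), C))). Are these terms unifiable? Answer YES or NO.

Decompose tup3/3: tree(S1) ≐ tree(tree(T1)),  tree(bool) ≐ tree(T),  tree(tup3(T1, U, U)) ≐ tree(tup3(tup3(nat, C, string), tup3(bool, unit, U), C)).
Decompose tree/1: S1 ≐ tree(T1).
Bind S1 := tree(T1); no other remaining equation mentions S1.
Decompose tree/1: bool ≐ T.
Bind T := bool; no other remaining equation mentions T.
Decompose tree/1: tup3(T1, U, U) ≐ tup3(tup3(nat, C, string), tup3(bool, unit, U), C).
Decompose tup3/3: T1 ≐ tup3(nat, C, string),  U ≐ tup3(bool, unit, U),  U ≐ C.
Bind T1 := tup3(nat, C, string); no other remaining equation mentions T1. Substituting into the earlier binding gives S1 := tree(tup3(nat, C, string)).
Occurs check fails: U occurs in tup3(bool, unit, U); the equation U ≐ tup3(bool, unit, U) has no finite solution.

NO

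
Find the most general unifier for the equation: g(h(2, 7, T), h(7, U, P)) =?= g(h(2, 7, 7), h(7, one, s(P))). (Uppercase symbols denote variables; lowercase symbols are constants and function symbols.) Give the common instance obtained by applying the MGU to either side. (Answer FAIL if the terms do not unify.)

Decompose g/2: h(2, 7, T) =?= h(2, 7, 7),  h(7, U, P) =?= h(7, one, s(P)).
Decompose h/3: 2 =?= 2,  7 =?= 7,  T =?= 7.
Delete trivial equation 2 =?= 2.
Delete trivial equation 7 =?= 7.
Bind T := 7; no other remaining equation mentions T.
Decompose h/3: 7 =?= 7,  U =?= one,  P =?= s(P).
Delete trivial equation 7 =?= 7.
Bind U := one; no other remaining equation mentions U.
Occurs check fails: P occurs in s(P); the equation P =?= s(P) has no finite solution.

FAIL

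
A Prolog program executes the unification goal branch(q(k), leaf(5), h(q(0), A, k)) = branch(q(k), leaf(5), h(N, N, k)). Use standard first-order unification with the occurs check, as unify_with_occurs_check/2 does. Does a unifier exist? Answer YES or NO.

YES

Decompose branch/3: q(k) = q(k),  leaf(5) = leaf(5),  h(q(0), A, k) = h(N, N, k).
Delete trivial equation q(k) = q(k).
Delete trivial equation leaf(5) = leaf(5).
Decompose h/3: q(0) = N,  A = N,  k = k.
Bind N := q(0); substituting into the one remaining equation that mentions N gives: A = q(0).
Bind A := q(0); no other remaining equation mentions A.
Delete trivial equation k = k.
No equations remain and no clash or occurs-check failure arose, so a unifier exists.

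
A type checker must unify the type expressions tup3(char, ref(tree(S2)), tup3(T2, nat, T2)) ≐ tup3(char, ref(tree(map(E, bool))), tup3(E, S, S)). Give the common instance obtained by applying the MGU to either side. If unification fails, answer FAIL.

tup3(char, ref(tree(map(nat, bool))), tup3(nat, nat, nat))

Decompose tup3/3: char ≐ char,  ref(tree(S2)) ≐ ref(tree(map(E, bool))),  tup3(T2, nat, T2) ≐ tup3(E, S, S).
Delete trivial equation char ≐ char.
Decompose ref/1: tree(S2) ≐ tree(map(E, bool)).
Decompose tree/1: S2 ≐ map(E, bool).
Bind S2 := map(E, bool); no other remaining equation mentions S2.
Decompose tup3/3: T2 ≐ E,  nat ≐ S,  T2 ≐ S.
Bind T2 := E; substituting into the one remaining equation that mentions T2 gives: E ≐ S.
Bind S := nat; substituting into the remaining equation gives: E ≐ nat.
Bind E := nat. Substituting into the earlier bindings gives S2 := map(nat, bool), T2 := nat.
Applying the MGU to either side gives tup3(char, ref(tree(map(nat, bool))), tup3(nat, nat, nat)).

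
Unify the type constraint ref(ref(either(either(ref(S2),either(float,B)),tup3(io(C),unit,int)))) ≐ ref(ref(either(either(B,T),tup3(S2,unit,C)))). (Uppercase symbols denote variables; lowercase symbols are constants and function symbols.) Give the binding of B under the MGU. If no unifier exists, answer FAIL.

Decompose ref/1: ref(either(either(ref(S2),either(float,B)),tup3(io(C),unit,int))) ≐ ref(either(either(B,T),tup3(S2,unit,C))).
Decompose ref/1: either(either(ref(S2),either(float,B)),tup3(io(C),unit,int)) ≐ either(either(B,T),tup3(S2,unit,C)).
Decompose either/2: either(ref(S2),either(float,B)) ≐ either(B,T),  tup3(io(C),unit,int) ≐ tup3(S2,unit,C).
Decompose either/2: ref(S2) ≐ B,  either(float,B) ≐ T.
Bind B := ref(S2); substituting into the one remaining equation that mentions B gives: either(float,ref(S2)) ≐ T.
Bind T := either(float,ref(S2)); no other remaining equation mentions T.
Decompose tup3/3: io(C) ≐ S2,  unit ≐ unit,  int ≐ C.
Bind S2 := io(C); no other remaining equation mentions S2. Substituting into the earlier bindings gives B := ref(io(C)), T := either(float,ref(io(C))).
Delete trivial equation unit ≐ unit.
Bind C := int. Substituting into the earlier bindings gives B := ref(io(int)), T := either(float,ref(io(int))), S2 := io(int).
MGU = { B -> ref(io(int)), T -> either(float,ref(io(int))), S2 -> io(int), C -> int }, so B -> ref(io(int)).

ref(io(int))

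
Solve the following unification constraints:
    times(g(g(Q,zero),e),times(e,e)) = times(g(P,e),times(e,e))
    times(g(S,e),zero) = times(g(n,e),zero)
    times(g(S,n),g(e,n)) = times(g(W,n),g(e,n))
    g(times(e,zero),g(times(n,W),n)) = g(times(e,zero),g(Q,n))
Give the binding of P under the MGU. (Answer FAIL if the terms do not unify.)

g(times(n,n),zero)

Decompose times/2: g(g(Q,zero),e) = g(P,e),  times(e,e) = times(e,e).
Decompose g/2: g(Q,zero) = P,  e = e.
Bind P := g(Q,zero); no other remaining equation mentions P.
Delete trivial equation e = e.
Delete trivial equation times(e,e) = times(e,e).
Decompose times/2: g(S,e) = g(n,e),  zero = zero.
Decompose g/2: S = n,  e = e.
Bind S := n; substituting into the one remaining equation that mentions S gives: times(g(n,n),g(e,n)) = times(g(W,n),g(e,n)).
Delete trivial equation e = e.
Delete trivial equation zero = zero.
Decompose times/2: g(n,n) = g(W,n),  g(e,n) = g(e,n).
Decompose g/2: n = W,  n = n.
Bind W := n; substituting into the one remaining equation that mentions W gives: g(times(e,zero),g(times(n,n),n)) = g(times(e,zero),g(Q,n)).
Delete trivial equation n = n.
Delete trivial equation g(e,n) = g(e,n).
Decompose g/2: times(e,zero) = times(e,zero),  g(times(n,n),n) = g(Q,n).
Delete trivial equation times(e,zero) = times(e,zero).
Decompose g/2: times(n,n) = Q,  n = n.
Bind Q := times(n,n); no other remaining equation mentions Q. Substituting into the earlier binding gives P := g(times(n,n),zero).
Delete trivial equation n = n.
MGU = { P -> g(times(n,n),zero), S -> n, W -> n, Q -> times(n,n) }, so P -> g(times(n,n),zero).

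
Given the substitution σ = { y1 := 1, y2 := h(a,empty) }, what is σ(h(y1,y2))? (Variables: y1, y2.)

h(1,h(a,empty))

Replace each occurrence of y1 with 1.
Replace each occurrence of y2 with h(a,empty).
Result: h(1,h(a,empty)).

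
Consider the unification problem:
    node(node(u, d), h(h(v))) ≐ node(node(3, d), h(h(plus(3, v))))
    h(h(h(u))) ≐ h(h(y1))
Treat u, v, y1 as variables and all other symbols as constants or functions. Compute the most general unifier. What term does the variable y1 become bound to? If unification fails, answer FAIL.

FAIL

Decompose node/2: node(u, d) ≐ node(3, d),  h(h(v)) ≐ h(h(plus(3, v))).
Decompose node/2: u ≐ 3,  d ≐ d.
Bind u := 3; substituting into the one remaining equation that mentions u gives: h(h(h(3))) ≐ h(h(y1)).
Delete trivial equation d ≐ d.
Decompose h/1: h(v) ≐ h(plus(3, v)).
Decompose h/1: v ≐ plus(3, v).
Occurs check fails: v occurs in plus(3, v); the equation v ≐ plus(3, v) has no finite solution.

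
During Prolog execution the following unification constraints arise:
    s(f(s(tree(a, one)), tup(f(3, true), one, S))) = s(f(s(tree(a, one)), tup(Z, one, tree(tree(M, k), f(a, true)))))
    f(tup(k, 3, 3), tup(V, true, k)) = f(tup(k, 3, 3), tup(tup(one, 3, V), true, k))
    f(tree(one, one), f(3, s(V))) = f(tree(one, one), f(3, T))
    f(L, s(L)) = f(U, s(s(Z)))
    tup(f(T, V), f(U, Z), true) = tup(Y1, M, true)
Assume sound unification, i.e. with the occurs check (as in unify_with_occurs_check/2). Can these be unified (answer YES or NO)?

NO

Decompose s/1: f(s(tree(a, one)), tup(f(3, true), one, S)) = f(s(tree(a, one)), tup(Z, one, tree(tree(M, k), f(a, true)))).
Decompose f/2: s(tree(a, one)) = s(tree(a, one)),  tup(f(3, true), one, S) = tup(Z, one, tree(tree(M, k), f(a, true))).
Delete trivial equation s(tree(a, one)) = s(tree(a, one)).
Decompose tup/3: f(3, true) = Z,  one = one,  S = tree(tree(M, k), f(a, true)).
Bind Z := f(3, true); substituting into the 2 remaining equations that mention Z gives: f(L, s(L)) = f(U, s(s(f(3, true)))),  tup(f(T, V), f(U, f(3, true)), true) = tup(Y1, M, true).
Delete trivial equation one = one.
Bind S := tree(tree(M, k), f(a, true)); no other remaining equation mentions S.
Decompose f/2: tup(k, 3, 3) = tup(k, 3, 3),  tup(V, true, k) = tup(tup(one, 3, V), true, k).
Delete trivial equation tup(k, 3, 3) = tup(k, 3, 3).
Decompose tup/3: V = tup(one, 3, V),  true = true,  k = k.
Occurs check fails: V occurs in tup(one, 3, V); the equation V = tup(one, 3, V) has no finite solution.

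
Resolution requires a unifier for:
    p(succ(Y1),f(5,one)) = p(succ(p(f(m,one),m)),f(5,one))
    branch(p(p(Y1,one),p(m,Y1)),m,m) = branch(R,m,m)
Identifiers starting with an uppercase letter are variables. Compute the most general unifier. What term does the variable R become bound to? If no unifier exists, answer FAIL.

Decompose p/2: succ(Y1) = succ(p(f(m,one),m)),  f(5,one) = f(5,one).
Decompose succ/1: Y1 = p(f(m,one),m).
Bind Y1 := p(f(m,one),m); substituting into the one remaining equation that mentions Y1 gives: branch(p(p(p(f(m,one),m),one),p(m,p(f(m,one),m))),m,m) = branch(R,m,m).
Delete trivial equation f(5,one) = f(5,one).
Decompose branch/3: p(p(p(f(m,one),m),one),p(m,p(f(m,one),m))) = R,  m = m,  m = m.
Bind R := p(p(p(f(m,one),m),one),p(m,p(f(m,one),m))); no other remaining equation mentions R.
Delete trivial equation m = m.
Delete trivial equation m = m.
MGU = { Y1 -> p(f(m,one),m), R -> p(p(p(f(m,one),m),one),p(m,p(f(m,one),m))) }, so R -> p(p(p(f(m,one),m),one),p(m,p(f(m,one),m))).

p(p(p(f(m,one),m),one),p(m,p(f(m,one),m)))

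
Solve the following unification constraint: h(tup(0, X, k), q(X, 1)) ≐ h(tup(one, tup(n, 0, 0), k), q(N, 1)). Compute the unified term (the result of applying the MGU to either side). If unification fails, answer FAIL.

FAIL

Decompose h/2: tup(0, X, k) ≐ tup(one, tup(n, 0, 0), k),  q(X, 1) ≐ q(N, 1).
Decompose tup/3: 0 ≐ one,  X ≐ tup(n, 0, 0),  k ≐ k.
Clash: constants 0 and one differ; no unifier exists.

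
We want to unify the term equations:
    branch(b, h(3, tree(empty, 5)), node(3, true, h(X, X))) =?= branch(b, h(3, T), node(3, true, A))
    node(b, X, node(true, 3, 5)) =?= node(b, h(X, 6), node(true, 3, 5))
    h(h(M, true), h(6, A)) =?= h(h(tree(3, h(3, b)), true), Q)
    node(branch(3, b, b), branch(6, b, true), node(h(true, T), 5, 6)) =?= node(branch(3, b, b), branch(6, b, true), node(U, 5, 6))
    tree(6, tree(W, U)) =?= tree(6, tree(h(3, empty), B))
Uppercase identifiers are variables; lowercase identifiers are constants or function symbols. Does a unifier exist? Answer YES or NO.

NO

Decompose branch/3: b =?= b,  h(3, tree(empty, 5)) =?= h(3, T),  node(3, true, h(X, X)) =?= node(3, true, A).
Delete trivial equation b =?= b.
Decompose h/2: 3 =?= 3,  tree(empty, 5) =?= T.
Delete trivial equation 3 =?= 3.
Bind T := tree(empty, 5); substituting into the one remaining equation that mentions T gives: node(branch(3, b, b), branch(6, b, true), node(h(true, tree(empty, 5)), 5, 6)) =?= node(branch(3, b, b), branch(6, b, true), node(U, 5, 6)).
Decompose node/3: 3 =?= 3,  true =?= true,  h(X, X) =?= A.
Delete trivial equation 3 =?= 3.
Delete trivial equation true =?= true.
Bind A := h(X, X); substituting into the one remaining equation that mentions A gives: h(h(M, true), h(6, h(X, X))) =?= h(h(tree(3, h(3, b)), true), Q).
Decompose node/3: b =?= b,  X =?= h(X, 6),  node(true, 3, 5) =?= node(true, 3, 5).
Delete trivial equation b =?= b.
Occurs check fails: X occurs in h(X, 6); the equation X =?= h(X, 6) has no finite solution.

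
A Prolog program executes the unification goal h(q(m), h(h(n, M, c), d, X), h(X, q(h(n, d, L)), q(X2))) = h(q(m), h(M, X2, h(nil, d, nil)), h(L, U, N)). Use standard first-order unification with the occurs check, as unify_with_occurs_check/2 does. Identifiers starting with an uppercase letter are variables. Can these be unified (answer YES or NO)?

Decompose h/3: q(m) = q(m),  h(h(n, M, c), d, X) = h(M, X2, h(nil, d, nil)),  h(X, q(h(n, d, L)), q(X2)) = h(L, U, N).
Delete trivial equation q(m) = q(m).
Decompose h/3: h(n, M, c) = M,  d = X2,  X = h(nil, d, nil).
Occurs check fails: M occurs in h(n, M, c); the equation M = h(n, M, c) has no finite solution.

NO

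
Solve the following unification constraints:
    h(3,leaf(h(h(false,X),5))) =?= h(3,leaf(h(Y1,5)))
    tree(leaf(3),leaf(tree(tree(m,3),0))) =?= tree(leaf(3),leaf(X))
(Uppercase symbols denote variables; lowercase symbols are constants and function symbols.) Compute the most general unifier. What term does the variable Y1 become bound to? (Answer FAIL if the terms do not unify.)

h(false,tree(tree(m,3),0))

Decompose h/2: 3 =?= 3,  leaf(h(h(false,X),5)) =?= leaf(h(Y1,5)).
Delete trivial equation 3 =?= 3.
Decompose leaf/1: h(h(false,X),5) =?= h(Y1,5).
Decompose h/2: h(false,X) =?= Y1,  5 =?= 5.
Bind Y1 := h(false,X); no other remaining equation mentions Y1.
Delete trivial equation 5 =?= 5.
Decompose tree/2: leaf(3) =?= leaf(3),  leaf(tree(tree(m,3),0)) =?= leaf(X).
Delete trivial equation leaf(3) =?= leaf(3).
Decompose leaf/1: tree(tree(m,3),0) =?= X.
Bind X := tree(tree(m,3),0). Substituting into the earlier binding gives Y1 := h(false,tree(tree(m,3),0)).
MGU = { Y1 ↦ h(false,tree(tree(m,3),0)), X ↦ tree(tree(m,3),0) }, so Y1 ↦ h(false,tree(tree(m,3),0)).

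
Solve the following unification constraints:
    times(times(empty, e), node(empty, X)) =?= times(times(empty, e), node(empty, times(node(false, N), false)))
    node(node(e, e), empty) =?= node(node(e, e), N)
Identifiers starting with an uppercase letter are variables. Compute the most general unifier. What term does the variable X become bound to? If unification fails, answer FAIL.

Decompose times/2: times(empty, e) =?= times(empty, e),  node(empty, X) =?= node(empty, times(node(false, N), false)).
Delete trivial equation times(empty, e) =?= times(empty, e).
Decompose node/2: empty =?= empty,  X =?= times(node(false, N), false).
Delete trivial equation empty =?= empty.
Bind X := times(node(false, N), false); no other remaining equation mentions X.
Decompose node/2: node(e, e) =?= node(e, e),  empty =?= N.
Delete trivial equation node(e, e) =?= node(e, e).
Bind N := empty. Substituting into the earlier binding gives X := times(node(false, empty), false).
MGU = { X ↦ times(node(false, empty), false), N ↦ empty }, so X ↦ times(node(false, empty), false).

times(node(false, empty), false)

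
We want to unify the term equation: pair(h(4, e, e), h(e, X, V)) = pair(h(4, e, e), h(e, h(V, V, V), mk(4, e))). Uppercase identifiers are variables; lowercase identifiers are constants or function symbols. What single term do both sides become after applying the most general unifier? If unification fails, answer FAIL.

pair(h(4, e, e), h(e, h(mk(4, e), mk(4, e), mk(4, e)), mk(4, e)))

Decompose pair/2: h(4, e, e) = h(4, e, e),  h(e, X, V) = h(e, h(V, V, V), mk(4, e)).
Delete trivial equation h(4, e, e) = h(4, e, e).
Decompose h/3: e = e,  X = h(V, V, V),  V = mk(4, e).
Delete trivial equation e = e.
Bind X := h(V, V, V); no other remaining equation mentions X.
Bind V := mk(4, e). Substituting into the earlier binding gives X := h(mk(4, e), mk(4, e), mk(4, e)).
Applying the MGU to either side gives pair(h(4, e, e), h(e, h(mk(4, e), mk(4, e), mk(4, e)), mk(4, e))).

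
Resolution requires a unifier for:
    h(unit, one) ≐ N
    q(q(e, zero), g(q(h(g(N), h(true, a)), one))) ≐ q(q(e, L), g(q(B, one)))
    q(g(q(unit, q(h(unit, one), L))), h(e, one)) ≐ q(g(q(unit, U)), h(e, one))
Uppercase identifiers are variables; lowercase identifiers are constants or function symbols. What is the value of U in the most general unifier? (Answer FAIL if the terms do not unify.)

q(h(unit, one), zero)

Bind N := h(unit, one); substituting into the one remaining equation that mentions N gives: q(q(e, zero), g(q(h(g(h(unit, one)), h(true, a)), one))) ≐ q(q(e, L), g(q(B, one))).
Decompose q/2: q(e, zero) ≐ q(e, L),  g(q(h(g(h(unit, one)), h(true, a)), one)) ≐ g(q(B, one)).
Decompose q/2: e ≐ e,  zero ≐ L.
Delete trivial equation e ≐ e.
Bind L := zero; substituting into the one remaining equation that mentions L gives: q(g(q(unit, q(h(unit, one), zero))), h(e, one)) ≐ q(g(q(unit, U)), h(e, one)).
Decompose g/1: q(h(g(h(unit, one)), h(true, a)), one) ≐ q(B, one).
Decompose q/2: h(g(h(unit, one)), h(true, a)) ≐ B,  one ≐ one.
Bind B := h(g(h(unit, one)), h(true, a)); no other remaining equation mentions B.
Delete trivial equation one ≐ one.
Decompose q/2: g(q(unit, q(h(unit, one), zero))) ≐ g(q(unit, U)),  h(e, one) ≐ h(e, one).
Decompose g/1: q(unit, q(h(unit, one), zero)) ≐ q(unit, U).
Decompose q/2: unit ≐ unit,  q(h(unit, one), zero) ≐ U.
Delete trivial equation unit ≐ unit.
Bind U := q(h(unit, one), zero); no other remaining equation mentions U.
Delete trivial equation h(e, one) ≐ h(e, one).
MGU = { N := h(unit, one), L := zero, B := h(g(h(unit, one)), h(true, a)), U := q(h(unit, one), zero) }, so U := q(h(unit, one), zero).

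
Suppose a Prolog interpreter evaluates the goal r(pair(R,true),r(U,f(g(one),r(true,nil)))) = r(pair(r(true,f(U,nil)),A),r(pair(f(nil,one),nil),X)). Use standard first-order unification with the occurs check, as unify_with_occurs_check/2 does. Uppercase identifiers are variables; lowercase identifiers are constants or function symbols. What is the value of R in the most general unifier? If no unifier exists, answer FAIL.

r(true,f(pair(f(nil,one),nil),nil))

Decompose r/2: pair(R,true) = pair(r(true,f(U,nil)),A),  r(U,f(g(one),r(true,nil))) = r(pair(f(nil,one),nil),X).
Decompose pair/2: R = r(true,f(U,nil)),  true = A.
Bind R := r(true,f(U,nil)); no other remaining equation mentions R.
Bind A := true; no other remaining equation mentions A.
Decompose r/2: U = pair(f(nil,one),nil),  f(g(one),r(true,nil)) = X.
Bind U := pair(f(nil,one),nil); no other remaining equation mentions U. Substituting into the earlier binding gives R := r(true,f(pair(f(nil,one),nil),nil)).
Bind X := f(g(one),r(true,nil)).
MGU = { R = r(true,f(pair(f(nil,one),nil),nil)), A = true, U = pair(f(nil,one),nil), X = f(g(one),r(true,nil)) }, so R = r(true,f(pair(f(nil,one),nil),nil)).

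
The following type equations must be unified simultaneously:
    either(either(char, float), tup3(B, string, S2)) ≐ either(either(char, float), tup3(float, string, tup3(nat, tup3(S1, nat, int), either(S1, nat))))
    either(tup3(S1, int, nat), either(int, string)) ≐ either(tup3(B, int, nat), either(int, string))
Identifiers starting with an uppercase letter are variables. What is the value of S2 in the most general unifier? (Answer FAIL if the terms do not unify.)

tup3(nat, tup3(float, nat, int), either(float, nat))

Decompose either/2: either(char, float) ≐ either(char, float),  tup3(B, string, S2) ≐ tup3(float, string, tup3(nat, tup3(S1, nat, int), either(S1, nat))).
Delete trivial equation either(char, float) ≐ either(char, float).
Decompose tup3/3: B ≐ float,  string ≐ string,  S2 ≐ tup3(nat, tup3(S1, nat, int), either(S1, nat)).
Bind B := float; substituting into the one remaining equation that mentions B gives: either(tup3(S1, int, nat), either(int, string)) ≐ either(tup3(float, int, nat), either(int, string)).
Delete trivial equation string ≐ string.
Bind S2 := tup3(nat, tup3(S1, nat, int), either(S1, nat)); no other remaining equation mentions S2.
Decompose either/2: tup3(S1, int, nat) ≐ tup3(float, int, nat),  either(int, string) ≐ either(int, string).
Decompose tup3/3: S1 ≐ float,  int ≐ int,  nat ≐ nat.
Bind S1 := float; no other remaining equation mentions S1. Substituting into the earlier binding gives S2 := tup3(nat, tup3(float, nat, int), either(float, nat)).
Delete trivial equation int ≐ int.
Delete trivial equation nat ≐ nat.
Delete trivial equation either(int, string) ≐ either(int, string).
MGU = { B -> float, S2 -> tup3(nat, tup3(float, nat, int), either(float, nat)), S1 -> float }, so S2 -> tup3(nat, tup3(float, nat, int), either(float, nat)).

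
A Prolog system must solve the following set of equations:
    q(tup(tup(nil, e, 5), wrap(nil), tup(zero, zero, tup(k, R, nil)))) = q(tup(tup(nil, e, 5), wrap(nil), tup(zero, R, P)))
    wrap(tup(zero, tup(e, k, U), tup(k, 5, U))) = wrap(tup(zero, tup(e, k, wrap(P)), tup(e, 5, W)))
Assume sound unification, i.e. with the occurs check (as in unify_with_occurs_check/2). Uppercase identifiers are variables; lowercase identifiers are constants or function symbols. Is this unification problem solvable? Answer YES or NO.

NO

Decompose q/1: tup(tup(nil, e, 5), wrap(nil), tup(zero, zero, tup(k, R, nil))) = tup(tup(nil, e, 5), wrap(nil), tup(zero, R, P)).
Decompose tup/3: tup(nil, e, 5) = tup(nil, e, 5),  wrap(nil) = wrap(nil),  tup(zero, zero, tup(k, R, nil)) = tup(zero, R, P).
Delete trivial equation tup(nil, e, 5) = tup(nil, e, 5).
Delete trivial equation wrap(nil) = wrap(nil).
Decompose tup/3: zero = zero,  zero = R,  tup(k, R, nil) = P.
Delete trivial equation zero = zero.
Bind R := zero; substituting into the one remaining equation that mentions R gives: tup(k, zero, nil) = P.
Bind P := tup(k, zero, nil); substituting into the remaining equation gives: wrap(tup(zero, tup(e, k, U), tup(k, 5, U))) = wrap(tup(zero, tup(e, k, wrap(tup(k, zero, nil))), tup(e, 5, W))).
Decompose wrap/1: tup(zero, tup(e, k, U), tup(k, 5, U)) = tup(zero, tup(e, k, wrap(tup(k, zero, nil))), tup(e, 5, W)).
Decompose tup/3: zero = zero,  tup(e, k, U) = tup(e, k, wrap(tup(k, zero, nil))),  tup(k, 5, U) = tup(e, 5, W).
Delete trivial equation zero = zero.
Decompose tup/3: e = e,  k = k,  U = wrap(tup(k, zero, nil)).
Delete trivial equation e = e.
Delete trivial equation k = k.
Bind U := wrap(tup(k, zero, nil)); substituting into the remaining equation gives: tup(k, 5, wrap(tup(k, zero, nil))) = tup(e, 5, W).
Decompose tup/3: k = e,  5 = 5,  wrap(tup(k, zero, nil)) = W.
Clash: constants k and e differ; no unifier exists.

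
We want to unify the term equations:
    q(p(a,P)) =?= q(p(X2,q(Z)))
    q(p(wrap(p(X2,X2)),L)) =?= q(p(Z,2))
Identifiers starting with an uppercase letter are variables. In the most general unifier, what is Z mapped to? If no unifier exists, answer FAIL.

Decompose q/1: p(a,P) =?= p(X2,q(Z)).
Decompose p/2: a =?= X2,  P =?= q(Z).
Bind X2 := a; substituting into the one remaining equation that mentions X2 gives: q(p(wrap(p(a,a)),L)) =?= q(p(Z,2)).
Bind P := q(Z); no other remaining equation mentions P.
Decompose q/1: p(wrap(p(a,a)),L) =?= p(Z,2).
Decompose p/2: wrap(p(a,a)) =?= Z,  L =?= 2.
Bind Z := wrap(p(a,a)); no other remaining equation mentions Z. Substituting into the earlier binding gives P := q(wrap(p(a,a))).
Bind L := 2.
MGU = { X2 := a, P := q(wrap(p(a,a))), Z := wrap(p(a,a)), L := 2 }, so Z := wrap(p(a,a)).

wrap(p(a,a))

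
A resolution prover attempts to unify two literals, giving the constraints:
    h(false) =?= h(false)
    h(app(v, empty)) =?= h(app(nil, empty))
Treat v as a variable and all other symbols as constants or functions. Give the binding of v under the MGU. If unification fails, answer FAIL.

nil

Delete trivial equation h(false) =?= h(false).
Decompose h/1: app(v, empty) =?= app(nil, empty).
Decompose app/2: v =?= nil,  empty =?= empty.
Bind v := nil; no other remaining equation mentions v.
Delete trivial equation empty =?= empty.
MGU = { v -> nil }, so v -> nil.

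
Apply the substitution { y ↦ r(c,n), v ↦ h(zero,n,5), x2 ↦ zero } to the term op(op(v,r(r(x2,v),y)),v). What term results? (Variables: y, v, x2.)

op(op(h(zero,n,5),r(r(zero,h(zero,n,5)),r(c,n))),h(zero,n,5))

Replace each occurrence of y with r(c,n).
Replace each occurrence of v with h(zero,n,5).
Replace each occurrence of x2 with zero.
Result: op(op(h(zero,n,5),r(r(zero,h(zero,n,5)),r(c,n))),h(zero,n,5)).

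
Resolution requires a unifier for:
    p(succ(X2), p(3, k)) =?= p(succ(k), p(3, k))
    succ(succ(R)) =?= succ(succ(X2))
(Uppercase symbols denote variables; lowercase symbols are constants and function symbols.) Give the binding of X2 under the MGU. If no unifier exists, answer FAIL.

k

Decompose p/2: succ(X2) =?= succ(k),  p(3, k) =?= p(3, k).
Decompose succ/1: X2 =?= k.
Bind X2 := k; substituting into the one remaining equation that mentions X2 gives: succ(succ(R)) =?= succ(succ(k)).
Delete trivial equation p(3, k) =?= p(3, k).
Decompose succ/1: succ(R) =?= succ(k).
Decompose succ/1: R =?= k.
Bind R := k.
MGU = { X2 -> k, R -> k }, so X2 -> k.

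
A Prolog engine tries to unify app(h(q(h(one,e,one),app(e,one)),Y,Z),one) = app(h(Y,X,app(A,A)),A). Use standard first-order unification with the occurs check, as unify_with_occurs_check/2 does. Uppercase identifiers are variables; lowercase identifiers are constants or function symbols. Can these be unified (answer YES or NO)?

Decompose app/2: h(q(h(one,e,one),app(e,one)),Y,Z) = h(Y,X,app(A,A)),  one = A.
Decompose h/3: q(h(one,e,one),app(e,one)) = Y,  Y = X,  Z = app(A,A).
Bind Y := q(h(one,e,one),app(e,one)); substituting into the one remaining equation that mentions Y gives: q(h(one,e,one),app(e,one)) = X.
Bind X := q(h(one,e,one),app(e,one)); no other remaining equation mentions X.
Bind Z := app(A,A); no other remaining equation mentions Z.
Bind A := one. Substituting into the earlier binding gives Z := app(one,one).
No equations remain and no clash or occurs-check failure arose, so a unifier exists.

YES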